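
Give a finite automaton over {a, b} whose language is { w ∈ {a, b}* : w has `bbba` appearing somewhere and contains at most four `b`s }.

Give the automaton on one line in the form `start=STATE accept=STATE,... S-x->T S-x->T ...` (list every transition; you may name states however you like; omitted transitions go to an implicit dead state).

Handle the two conditions separately and then intersect. The first has 5 states tracking whether and how much of `bbba` has been seen; the second has 6 states tracking the count of `b`s, saturating at 5. A product state is a pair (one from each), accepting exactly when both do.
21 states suffice.
          a    b  
>  S0     S0   S1 
   S1     S2   S3 
   S2     S2   S4 
   S3     S5   S6 
   S4     S5   S7 
   S5     S5   S8 
   S6     S9  S10 
   S7    S11  S10 
   S8    S11  S12 
 * S9     S9  S13 
   S10   S13  S14 
   S11   S11  S15 
   S12   S16  S14 
 * S13   S13  S17 
   S14   S17  S14 
   S15   S16  S18 
   S16   S16  S19 
   S17   S17  S17 
   S18   S20  S14 
   S19   S20  S18 
   S20   S20  S19 
(> = start, * = accepting)

start=S0 accept=S9,S13 S0-a->S0 S0-b->S1 S1-a->S2 S1-b->S3 S2-a->S2 S2-b->S4 S3-a->S5 S3-b->S6 S4-a->S5 S4-b->S7 S5-a->S5 S5-b->S8 S6-a->S9 S6-b->S10 S7-a->S11 S7-b->S10 S8-a->S11 S8-b->S12 S9-a->S9 S9-b->S13 S10-a->S13 S10-b->S14 S11-a->S11 S11-b->S15 S12-a->S16 S12-b->S14 S13-a->S13 S13-b->S17 S14-a->S17 S14-b->S14 S15-a->S16 S15-b->S18 S16-a->S16 S16-b->S19 S17-a->S17 S17-b->S17 S18-a->S20 S18-b->S14 S19-a->S20 S19-b->S18 S20-a->S20 S20-b->S19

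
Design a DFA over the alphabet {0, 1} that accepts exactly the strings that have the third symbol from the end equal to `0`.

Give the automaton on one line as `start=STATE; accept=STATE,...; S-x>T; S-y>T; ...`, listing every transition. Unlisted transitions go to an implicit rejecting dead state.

Because acceptance depends on a position counted from the end, the machine has to buffer the most recent 3 symbols. Make each state the string of the last up-to-3 symbols read; on input `x` shift the window left and append `x`. Accept when the buffered window has length 3 and begins with `0`.
With 15 states:
       0  1 
>  A   B  C 
   B   D  E 
   C   F  G 
   D   H  I 
   E   J  K 
   F   L  M 
   G   N  O 
 * H   H  I 
 * I   J  K 
 * J   L  M 
 * K   N  O 
   L   H  I 
   M   J  K 
   N   L  M 
   O   N  O 
(> = start, * = accepting)

start=A; accept=H,I,J,K; A-0>B; A-1>C; B-0>D; B-1>E; C-0>F; C-1>G; D-0>H; D-1>I; E-0>J; E-1>K; F-0>L; F-1>M; G-0>N; G-1>O; H-0>H; H-1>I; I-0>J; I-1>K; J-0>L; J-1>M; K-0>N; K-1>O; L-0>H; L-1>I; M-0>J; M-1>K; N-0>L; N-1>M; O-0>N; O-1>O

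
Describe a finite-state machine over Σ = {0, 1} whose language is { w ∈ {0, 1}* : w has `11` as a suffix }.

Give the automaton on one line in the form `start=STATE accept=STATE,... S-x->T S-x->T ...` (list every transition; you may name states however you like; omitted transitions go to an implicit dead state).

Remember how much of `11` the current input suffix matches. State s0 means no match yet; s1 means the last symbol is `1`; s2 means the last 2 symbols are `11`. Only s2 accepts. On a mismatch, fall back to the longest proper suffix that is still a prefix of `11`.
        0   1  
>  s0   s0  s1 
   s1   s0  s2 
 * s2   s0  s2 
(> = start, * = accepting)

start=s0 accept=s2 s0-0->s0 s0-1->s1 s1-0->s0 s1-1->s2 s2-0->s0 s2-1->s2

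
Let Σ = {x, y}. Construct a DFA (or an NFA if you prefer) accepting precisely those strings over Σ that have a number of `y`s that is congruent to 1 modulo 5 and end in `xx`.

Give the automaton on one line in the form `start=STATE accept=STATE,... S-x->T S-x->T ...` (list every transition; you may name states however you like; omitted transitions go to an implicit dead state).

Build one automaton per condition and run them in lockstep. The first has 5 states tracking the count of `y`s modulo 5; the second has 3 states tracking how much of the suffix `xx` has currently been matched. A product state is a pair (one from each), accepting exactly when both do. Equivalent product states are then merged.
A 7-state machine:
        x   y  
>  s0   s0  s1 
   s1   s2  s3 
   s2   s4  s3 
   s3   s3  s5 
 * s4   s4  s3 
   s5   s5  s6 
   s6   s6  s0 
(> = start, * = accepting)

start=s0 accept=s4 s0-x->s0 s0-y->s1 s1-x->s2 s1-y->s3 s2-x->s4 s2-y->s3 s3-x->s3 s3-y->s5 s4-x->s4 s4-y->s3 s5-x->s5 s5-y->s6 s6-x->s6 s6-y->s0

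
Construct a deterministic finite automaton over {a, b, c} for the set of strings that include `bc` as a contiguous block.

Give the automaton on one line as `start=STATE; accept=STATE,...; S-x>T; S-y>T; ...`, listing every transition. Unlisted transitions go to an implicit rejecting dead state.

Track how much of `bc` has been matched so far: state q0 is no progress, q2 is the absorbing accept state reached once `bc` has occurred. Intermediate states record partial matches; on a mismatch, fall back to the longest reusable overlap.
With 3 states:
        a   b   c  
>  q0   q0  q1  q0 
   q1   q0  q1  q2 
 * q2   q2  q2  q2 
(> = start, * = accepting)

start=q0; accept=q2; q0-a>q0; q0-b>q1; q0-c>q0; q1-a>q0; q1-b>q1; q1-c>q2; q2-a>q2; q2-b>q2; q2-c>q2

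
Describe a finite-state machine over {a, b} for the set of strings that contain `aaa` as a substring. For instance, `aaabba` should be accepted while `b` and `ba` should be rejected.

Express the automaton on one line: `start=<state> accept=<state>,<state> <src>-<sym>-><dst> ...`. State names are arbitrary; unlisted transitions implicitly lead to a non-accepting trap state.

start=S0 accept=S3 S0-a->S1 S0-b->S0 S1-a->S2 S1-b->S0 S2-a->S3 S2-b->S0 S3-a->S3 S3-b->S3

Track how much of `aaa` has been matched so far: state S0 is no progress, S3 is the absorbing accept state reached once `aaa` has occurred. Intermediate states record partial matches; on a mismatch, fall back to the longest reusable overlap.
A 4-state machine:
        a   b  
>  S0   S1  S0 
   S1   S2  S0 
   S2   S3  S0 
 * S3   S3  S3 
(> = start, * = accepting)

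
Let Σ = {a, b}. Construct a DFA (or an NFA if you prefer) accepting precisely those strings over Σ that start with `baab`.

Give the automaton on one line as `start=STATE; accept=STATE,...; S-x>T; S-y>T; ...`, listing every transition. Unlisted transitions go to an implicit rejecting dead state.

Walk along `baab` while the input agrees: from q0 take `b` to q1, and so on. Any deviation drops to the rejecting sink q5. Once q4 is reached the prefix is confirmed and every continuation is accepted.
With 6 states:
        a   b  
>  q0   q5  q1 
   q1   q2  q5 
   q2   q3  q5 
   q3   q5  q4 
 * q4   q4  q4 
   q5   q5  q5 
(> = start, * = accepting)

start=q0; accept=q4; q0-a>q5; q0-b>q1; q1-a>q2; q1-b>q5; q2-a>q3; q2-b>q5; q3-a>q5; q3-b>q4; q4-a>q4; q4-b>q4; q5-a>q5; q5-b>q5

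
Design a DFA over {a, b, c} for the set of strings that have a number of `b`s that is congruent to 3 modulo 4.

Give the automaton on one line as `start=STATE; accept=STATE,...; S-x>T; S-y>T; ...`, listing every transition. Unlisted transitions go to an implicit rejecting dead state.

The only thing that matters is how many `b`s have appeared, reduced mod 4. Use one state per residue: q0 for 0, …, q3 for 3. Reading `b` moves to the next residue; anything else stays put. q3 is accepting.
With 4 states:
        a   b   c  
>  q0   q0  q1  q0 
   q1   q1  q2  q1 
   q2   q2  q3  q2 
 * q3   q3  q0  q3 
(> = start, * = accepting)

start=q0; accept=q3; q0-a>q0; q0-b>q1; q0-c>q0; q1-a>q1; q1-b>q2; q1-c>q1; q2-a>q2; q2-b>q3; q2-c>q2; q3-a>q3; q3-b>q0; q3-c>q3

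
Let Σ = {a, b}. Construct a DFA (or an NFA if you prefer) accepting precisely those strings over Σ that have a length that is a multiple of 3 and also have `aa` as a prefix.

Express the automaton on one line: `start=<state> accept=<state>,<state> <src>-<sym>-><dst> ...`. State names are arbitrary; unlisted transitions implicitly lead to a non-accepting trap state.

start=q0 accept=q4 q0-a->q1 q0-b->q2 q1-a->q3 q1-b->q2 q2-a->q2 q2-b->q2 q3-a->q4 q3-b->q4 q4-a->q5 q4-b->q5 q5-a->q3 q5-b->q3

Handle the two conditions separately and then intersect. One (3 states) tracks the input length modulo 3; the other (4 states) tracks whether the input so far still matches the prefix `aa`. Each combined state is a pair, one component from each; accept when both components accept. After merging equivalent states the machine shrinks.
With 6 states:
        a   b  
>  q0   q1  q2 
   q1   q3  q2 
   q2   q2  q2 
   q3   q4  q4 
 * q4   q5  q5 
   q5   q3  q3 
(> = start, * = accepting)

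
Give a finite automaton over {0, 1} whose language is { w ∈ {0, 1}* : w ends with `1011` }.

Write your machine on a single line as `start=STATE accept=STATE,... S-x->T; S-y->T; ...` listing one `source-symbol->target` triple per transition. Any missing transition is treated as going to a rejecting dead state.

start=A; accept=E; A-0->A; A-1->B; B-0->C; B-1->B; C-0->A; C-1->D; D-0->C; D-1->E; E-0->C; E-1->B

Remember how much of `1011` the current input suffix matches. State A means no match yet; B means the last symbol is `1`; C means the last 2 symbols are `10`; D means the last 3 symbols are `101`; E means the last 4 symbols are `1011`. Only E accepts. On a mismatch, fall back to the longest proper suffix that is still a prefix of `1011`.
5 states suffice.
       0  1 
>  A   A  B 
   B   C  B 
   C   A  D 
   D   C  E 
 * E   C  B 
(> = start, * = accepting)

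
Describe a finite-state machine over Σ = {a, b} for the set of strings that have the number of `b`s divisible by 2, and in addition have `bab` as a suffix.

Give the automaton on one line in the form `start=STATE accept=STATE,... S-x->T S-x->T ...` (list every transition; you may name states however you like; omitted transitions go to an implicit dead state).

Handle the two conditions separately and then intersect. The first has 2 states tracking the count of `b`s modulo 2; the second has 4 states tracking how much of the suffix `bab` has currently been matched. A product state is a pair (one from each), accepting exactly when both do. Equivalent product states are then merged.
5 states suffice.
        a   b  
>  S0   S0  S1 
   S1   S2  S0 
   S2   S3  S4 
   S3   S3  S0 
 * S4   S0  S1 
(> = start, * = accepting)

start=S0 accept=S4 S0-a->S0 S0-b->S1 S1-a->S2 S1-b->S0 S2-a->S3 S2-b->S4 S3-a->S3 S3-b->S0 S4-a->S0 S4-b->S1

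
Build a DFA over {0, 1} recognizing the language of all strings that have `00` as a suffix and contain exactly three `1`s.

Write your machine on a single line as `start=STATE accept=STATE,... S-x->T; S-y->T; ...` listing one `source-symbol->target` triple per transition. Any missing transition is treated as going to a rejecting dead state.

start=s0; accept=s12; s0-0->s1; s0-1->s2; s1-0->s3; s1-1->s2; s2-0->s4; s2-1->s5; s3-0->s3; s3-1->s2; s4-0->s6; s4-1->s5; s5-0->s7; s5-1->s8; s6-0->s6; s6-1->s5; s7-0->s9; s7-1->s8; s8-0->s10; s8-1->s11; s9-0->s9; s9-1->s8; s10-0->s12; s10-1->s11; s11-0->s13; s11-1->s11; s12-0->s12; s12-1->s11; s13-0->s14; s13-1->s11; s14-0->s14; s14-1->s11

Run two small machines in parallel and take their product. The first has 3 states tracking how much of the suffix `00` has currently been matched; the second has 5 states tracking the count of `1`s, saturating at 4. A product state is a pair (one from each), accepting exactly when both do.
          0    1  
>  s0     s1   s2 
   s1     s3   s2 
   s2     s4   s5 
   s3     s3   s2 
   s4     s6   s5 
   s5     s7   s8 
   s6     s6   s5 
   s7     s9   s8 
   s8    s10  s11 
   s9     s9   s8 
   s10   s12  s11 
   s11   s13  s11 
 * s12   s12  s11 
   s13   s14  s11 
   s14   s14  s11 
(> = start, * = accepting)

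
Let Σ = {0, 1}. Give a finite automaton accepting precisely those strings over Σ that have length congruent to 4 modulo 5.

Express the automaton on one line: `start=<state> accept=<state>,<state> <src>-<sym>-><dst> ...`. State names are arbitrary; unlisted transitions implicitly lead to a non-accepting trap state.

Count input length modulo 5: every symbol advances one step around the cycle S0 → S1 → S2 → S3 → S4 → S0. Accept at S4.
5 states suffice.
        0   1  
>  S0   S1  S1 
   S1   S2  S2 
   S2   S3  S3 
   S3   S4  S4 
 * S4   S0  S0 
(> = start, * = accepting)

start=S0 accept=S4 S0-0->S1 S0-1->S1 S1-0->S2 S1-1->S2 S2-0->S3 S2-1->S3 S3-0->S4 S3-1->S4 S4-0->S0 S4-1->S0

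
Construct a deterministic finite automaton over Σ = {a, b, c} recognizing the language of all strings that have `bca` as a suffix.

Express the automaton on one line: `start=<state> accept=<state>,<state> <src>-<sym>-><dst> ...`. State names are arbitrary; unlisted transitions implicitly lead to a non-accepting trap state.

Let each state record the length of the longest suffix of the input read so far that is also a prefix of `bca`. q1 means the last symbol is `b`; q2 means the last 2 symbols are `bc`; q3 means the last 3 symbols are `bca`. Accept only at q3, where the string currently ends in `bca`.
With 4 states:
        a   b   c  
>  q0   q0  q1  q0 
   q1   q0  q1  q2 
   q2   q3  q1  q0 
 * q3   q0  q1  q0 
(> = start, * = accepting)

start=q0 accept=q3 q0-a->q0 q0-b->q1 q0-c->q0 q1-a->q0 q1-b->q1 q1-c->q2 q2-a->q3 q2-b->q1 q2-c->q0 q3-a->q0 q3-b->q1 q3-c->q0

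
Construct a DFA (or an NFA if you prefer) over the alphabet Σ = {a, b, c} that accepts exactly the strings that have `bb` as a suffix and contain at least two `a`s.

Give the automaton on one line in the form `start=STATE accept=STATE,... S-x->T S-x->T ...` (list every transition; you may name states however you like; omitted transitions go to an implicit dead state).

Build one automaton per condition and run them in lockstep. The first has 3 states tracking how much of the suffix `bb` has currently been matched; the second has 4 states tracking the count of `a`s, saturating at 3. A product state is a pair (one from each), accepting exactly when both do.
12 states suffice.
          a    b    c  
>  s0     s1   s2   s0 
   s1     s3   s4   s1 
   s2     s1   s5   s0 
   s3     s6   s7   s3 
   s4     s3   s8   s1 
   s5     s1   s5   s0 
   s6     s6   s9   s6 
   s7     s6  s10   s3 
   s8     s3   s8   s1 
   s9     s6  s11   s6 
 * s10    s6  s10   s3 
 * s11    s6  s11   s6 
(> = start, * = accepting)

start=s0 accept=s10,s11 s0-a->s1 s0-b->s2 s0-c->s0 s1-a->s3 s1-b->s4 s1-c->s1 s2-a->s1 s2-b->s5 s2-c->s0 s3-a->s6 s3-b->s7 s3-c->s3 s4-a->s3 s4-b->s8 s4-c->s1 s5-a->s1 s5-b->s5 s5-c->s0 s6-a->s6 s6-b->s9 s6-c->s6 s7-a->s6 s7-b->s10 s7-c->s3 s8-a->s3 s8-b->s8 s8-c->s1 s9-a->s6 s9-b->s11 s9-c->s6 s10-a->s6 s10-b->s10 s10-c->s3 s11-a->s6 s11-b->s11 s11-c->s6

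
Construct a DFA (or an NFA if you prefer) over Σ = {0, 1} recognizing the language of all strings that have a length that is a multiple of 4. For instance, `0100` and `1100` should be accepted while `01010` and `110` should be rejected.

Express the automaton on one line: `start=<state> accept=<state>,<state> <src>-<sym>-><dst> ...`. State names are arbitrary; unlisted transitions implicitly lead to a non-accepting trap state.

Only the length mod 4 matters, so use a 4-cycle: from any state, every input symbol moves to the next state, wrapping D back to A. Mark A accepting.
       0  1 
>* A   B  B 
   B   C  C 
   C   D  D 
   D   A  A 
(> = start, * = accepting)

start=A accept=A A-0->B A-1->B B-0->C B-1->C C-0->D C-1->D D-0->A D-1->A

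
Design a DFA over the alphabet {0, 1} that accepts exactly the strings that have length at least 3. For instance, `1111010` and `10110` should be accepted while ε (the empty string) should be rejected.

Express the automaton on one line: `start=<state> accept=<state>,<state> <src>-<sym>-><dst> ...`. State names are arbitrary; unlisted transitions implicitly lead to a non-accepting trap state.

start=q0 accept=q3,q4 q0-0->q1 q0-1->q1 q1-0->q2 q1-1->q2 q2-0->q3 q2-1->q3 q3-0->q4 q3-1->q4 q4-0->q4 q4-1->q4

We only need to distinguish lengths 0, 1, …, 3, and '>3'. Chain q0 → q1 → q2 → q3 → q4 on every symbol, with q4 looping. Accepting states: {q3, q4}.
5 states suffice.
        0   1  
>  q0   q1  q1 
   q1   q2  q2 
   q2   q3  q3 
 * q3   q4  q4 
 * q4   q4  q4 
(> = start, * = accepting)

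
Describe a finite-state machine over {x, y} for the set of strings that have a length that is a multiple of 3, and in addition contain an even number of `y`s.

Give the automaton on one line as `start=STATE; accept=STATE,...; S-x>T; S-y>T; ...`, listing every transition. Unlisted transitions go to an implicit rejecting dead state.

Build one automaton per condition and run them in lockstep. One (3 states) tracks the input length modulo 3; the other (2 states) tracks the count of `y`s modulo 2. Each combined state is a pair, one component from each; accept when both components accept.
A 6-state machine:
        x   y  
>* S0   S1  S2 
   S1   S3  S4 
   S2   S4  S3 
   S3   S0  S5 
   S4   S5  S0 
   S5   S2  S1 
(> = start, * = accepting)

start=S0; accept=S0; S0-x>S1; S0-y>S2; S1-x>S3; S1-y>S4; S2-x>S4; S2-y>S3; S3-x>S0; S3-y>S5; S4-x>S5; S4-y>S0; S5-x>S2; S5-y>S1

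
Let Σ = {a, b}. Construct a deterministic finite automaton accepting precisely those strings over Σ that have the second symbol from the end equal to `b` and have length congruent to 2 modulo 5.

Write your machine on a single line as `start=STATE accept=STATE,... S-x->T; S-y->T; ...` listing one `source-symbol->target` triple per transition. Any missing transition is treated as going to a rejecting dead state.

start=S0; accept=S4; S0-a->S1; S0-b->S2; S1-a->S3; S1-b->S3; S2-a->S4; S2-b->S4; S3-a->S5; S3-b->S5; S4-a->S5; S4-b->S5; S5-a->S6; S5-b->S6; S6-a->S0; S6-b->S0

Handle the two conditions separately and then intersect. One (7 states) tracks the last 2 symbols read; the other (5 states) tracks the input length modulo 5. Each combined state is a pair, one component from each; accept when both components accept. After merging equivalent states the machine shrinks.
A 7-state machine:
        a   b  
>  S0   S1  S2 
   S1   S3  S3 
   S2   S4  S4 
   S3   S5  S5 
 * S4   S5  S5 
   S5   S6  S6 
   S6   S0  S0 
(> = start, * = accepting)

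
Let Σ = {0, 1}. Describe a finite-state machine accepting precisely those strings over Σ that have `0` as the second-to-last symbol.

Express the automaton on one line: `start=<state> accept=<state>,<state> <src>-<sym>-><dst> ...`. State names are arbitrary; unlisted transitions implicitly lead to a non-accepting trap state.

start=A accept=D,E A-0->B A-1->C B-0->D B-1->E C-0->F C-1->G D-0->D D-1->E E-0->F E-1->G F-0->D F-1->E G-0->F G-1->G

Because acceptance depends on a position counted from the end, the machine has to buffer the most recent 2 symbols. Make each state the string of the last up-to-2 symbols read; on input `x` shift the window left and append `x`. Accept when the buffered window has length 2 and begins with `0`.
A 7-state machine:
       0  1 
>  A   B  C 
   B   D  E 
   C   F  G 
 * D   D  E 
 * E   F  G 
   F   D  E 
   G   F  G 
(> = start, * = accepting)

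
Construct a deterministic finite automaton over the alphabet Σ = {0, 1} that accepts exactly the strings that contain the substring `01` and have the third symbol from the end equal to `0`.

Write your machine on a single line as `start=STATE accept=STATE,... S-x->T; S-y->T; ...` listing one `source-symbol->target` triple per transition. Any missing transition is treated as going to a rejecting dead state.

Build one automaton per condition and run them in lockstep. One (3 states) tracks whether and how much of `01` has been seen; the other (15 states) tracks the last 3 symbols read. Each combined state is a pair, one component from each; accept when both components accept. Equivalent product states are then merged.
          0    1  
>  s0     s1   s0 
   s1     s2   s3 
   s2     s2   s4 
   s3     s5   s6 
 * s4     s5   s6 
 * s5     s7   s3 
 * s6     s8   s9 
   s7    s10   s4 
   s8     s7   s3 
   s9     s8   s9 
 * s10   s10   s4 
(> = start, * = accepting)

start=s0; accept=s4,s5,s6,s10; s0-0->s1; s0-1->s0; s1-0->s2; s1-1->s3; s2-0->s2; s2-1->s4; s3-0->s5; s3-1->s6; s4-0->s5; s4-1->s6; s5-0->s7; s5-1->s3; s6-0->s8; s6-1->s9; s7-0->s10; s7-1->s4; s8-0->s7; s8-1->s3; s9-0->s8; s9-1->s9; s10-0->s10; s10-1->s4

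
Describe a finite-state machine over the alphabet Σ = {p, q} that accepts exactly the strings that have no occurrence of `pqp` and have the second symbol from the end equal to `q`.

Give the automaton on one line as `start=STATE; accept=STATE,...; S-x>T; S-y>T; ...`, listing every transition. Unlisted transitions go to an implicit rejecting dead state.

Run two small machines in parallel and take their product. One (4 states) tracks partial matches of the forbidden pattern `pqp`; the other (7 states) tracks the last 2 symbols read. Each combined state is a pair, one component from each; accept when both components accept.
An 11-state machine:
          p    q  
>  s0     s1   s2 
   s1     s3   s4 
   s2     s5   s6 
   s3     s3   s4 
   s4     s7   s6 
 * s5     s3   s4 
 * s6     s5   s6 
   s7     s8   s9 
   s8     s8   s9 
   s9     s7  s10 
   s10    s7  s10 
(> = start, * = accepting)

start=s0; accept=s5,s6; s0-p>s1; s0-q>s2; s1-p>s3; s1-q>s4; s2-p>s5; s2-q>s6; s3-p>s3; s3-q>s4; s4-p>s7; s4-q>s6; s5-p>s3; s5-q>s4; s6-p>s5; s6-q>s6; s7-p>s8; s7-q>s9; s8-p>s8; s8-q>s9; s9-p>s7; s9-q>s10; s10-p>s7; s10-q>s10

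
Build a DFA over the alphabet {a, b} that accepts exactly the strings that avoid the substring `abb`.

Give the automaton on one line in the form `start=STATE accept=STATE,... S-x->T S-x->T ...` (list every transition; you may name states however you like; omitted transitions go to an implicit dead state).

start=s0 accept=s0,s1,s2 s0-a->s1 s0-b->s0 s1-a->s1 s1-b->s2 s2-a->s1 s2-b->s3 s3-a->s3 s3-b->s3

This is the complement of 'contains `abb`'. Use the same substring-matching states — s0 through s3 holding how much of `abb` has just been matched — but flip the accepting set: everything except the trap s3 accepts.
With 4 states:
        a   b  
>* s0   s1  s0 
 * s1   s1  s2 
 * s2   s1  s3 
   s3   s3  s3 
(> = start, * = accepting)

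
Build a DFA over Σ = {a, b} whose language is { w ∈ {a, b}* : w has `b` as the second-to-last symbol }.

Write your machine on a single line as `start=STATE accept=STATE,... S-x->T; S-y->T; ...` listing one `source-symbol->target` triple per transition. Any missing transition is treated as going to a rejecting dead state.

Because acceptance depends on a position counted from the end, the machine has to buffer the most recent 2 symbols. Make each state the string of the last up-to-2 symbols read; on input `x` shift the window left and append `x`. Accept when the buffered window has length 2 and begins with `b`.
With 7 states:
        a   b  
>  q0   q1  q2 
   q1   q3  q4 
   q2   q5  q6 
   q3   q3  q4 
   q4   q5  q6 
 * q5   q3  q4 
 * q6   q5  q6 
(> = start, * = accepting)

start=q0; accept=q5,q6; q0-a->q1; q0-b->q2; q1-a->q3; q1-b->q4; q2-a->q5; q2-b->q6; q3-a->q3; q3-b->q4; q4-a->q5; q4-b->q6; q5-a->q3; q5-b->q4; q6-a->q5; q6-b->q6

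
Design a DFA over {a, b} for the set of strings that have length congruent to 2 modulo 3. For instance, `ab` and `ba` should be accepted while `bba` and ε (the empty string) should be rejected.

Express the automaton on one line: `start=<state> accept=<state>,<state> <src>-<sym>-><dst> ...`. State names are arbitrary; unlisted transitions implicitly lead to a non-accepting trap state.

Only the length mod 3 matters, so use a 3-cycle: from any state, every input symbol moves to the next state, wrapping s2 back to s0. Mark s2 accepting.
A 3-state machine:
        a   b  
>  s0   s1  s1 
   s1   s2  s2 
 * s2   s0  s0 
(> = start, * = accepting)

start=s0 accept=s2 s0-a->s1 s0-b->s1 s1-a->s2 s1-b->s2 s2-a->s0 s2-b->s0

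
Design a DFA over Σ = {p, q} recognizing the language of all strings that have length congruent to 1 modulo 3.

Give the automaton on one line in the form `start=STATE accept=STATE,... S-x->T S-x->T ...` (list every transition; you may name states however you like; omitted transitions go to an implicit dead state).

Only the length mod 3 matters, so use a 3-cycle: from any state, every input symbol moves to the next state, wrapping C back to A. Mark B accepting.
3 states suffice.
       p  q 
>  A   B  B 
 * B   C  C 
   C   A  A 
(> = start, * = accepting)

start=A accept=B A-p->B A-q->B B-p->C B-q->C C-p->A C-q->A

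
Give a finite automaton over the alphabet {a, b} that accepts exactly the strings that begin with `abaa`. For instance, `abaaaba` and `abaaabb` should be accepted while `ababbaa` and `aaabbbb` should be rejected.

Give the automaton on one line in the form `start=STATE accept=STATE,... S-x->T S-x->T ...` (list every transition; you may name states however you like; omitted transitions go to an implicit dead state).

Walk along `abaa` while the input agrees: from q0 take `a` to q1, and so on. Any deviation drops to the rejecting sink q5. Once q4 is reached the prefix is confirmed and every continuation is accepted.
6 states suffice.
        a   b  
>  q0   q1  q5 
   q1   q5  q2 
   q2   q3  q5 
   q3   q4  q5 
 * q4   q4  q4 
   q5   q5  q5 
(> = start, * = accepting)

start=q0 accept=q4 q0-a->q1 q0-b->q5 q1-a->q5 q1-b->q2 q2-a->q3 q2-b->q5 q3-a->q4 q3-b->q5 q4-a->q4 q4-b->q4 q5-a->q5 q5-b->q5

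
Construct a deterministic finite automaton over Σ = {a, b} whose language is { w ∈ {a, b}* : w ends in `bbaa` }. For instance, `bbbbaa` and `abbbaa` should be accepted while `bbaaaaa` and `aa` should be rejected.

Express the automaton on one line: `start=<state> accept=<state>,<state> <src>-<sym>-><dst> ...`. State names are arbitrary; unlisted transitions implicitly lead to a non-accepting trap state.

start=S0 accept=S4 S0-a->S0 S0-b->S1 S1-a->S0 S1-b->S2 S2-a->S3 S2-b->S2 S3-a->S4 S3-b->S1 S4-a->S0 S4-b->S1

Remember how much of `bbaa` the current input suffix matches. State S0 means no match yet; S1 means the last symbol is `b`; S2 means the last 2 symbols are `bb`; S3 means the last 3 symbols are `bba`; S4 means the last 4 symbols are `bbaa`. Only S4 accepts. On a mismatch, fall back to the longest proper suffix that is still a prefix of `bbaa`.
A 5-state machine:
        a   b  
>  S0   S0  S1 
   S1   S0  S2 
   S2   S3  S2 
   S3   S4  S1 
 * S4   S0  S1 
(> = start, * = accepting)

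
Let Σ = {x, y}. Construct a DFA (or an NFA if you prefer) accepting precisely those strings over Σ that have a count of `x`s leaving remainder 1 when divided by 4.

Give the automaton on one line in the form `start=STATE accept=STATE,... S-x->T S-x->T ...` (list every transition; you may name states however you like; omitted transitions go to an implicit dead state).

start=q0 accept=q1 q0-x->q1 q0-y->q0 q1-x->q2 q1-y->q1 q2-x->q3 q2-y->q2 q3-x->q0 q3-y->q3

The only thing that matters is how many `x`s have appeared, reduced mod 4. Use one state per residue: q0 for 0, …, q3 for 3. Reading `x` moves to the next residue; anything else stays put. q1 is accepting.
        x   y  
>  q0   q1  q0 
 * q1   q2  q1 
   q2   q3  q2 
   q3   q0  q3 
(> = start, * = accepting)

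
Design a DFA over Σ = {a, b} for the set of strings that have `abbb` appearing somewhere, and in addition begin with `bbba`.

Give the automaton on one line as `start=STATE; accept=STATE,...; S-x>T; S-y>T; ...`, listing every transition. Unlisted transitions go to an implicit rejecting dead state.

Build one automaton per condition and run them in lockstep. One (5 states) tracks whether and how much of `abbb` has been seen; the other (6 states) tracks whether the input so far still matches the prefix `bbba`. Each combined state is a pair, one component from each; accept when both components accept.
A 13-state machine:
          a    b  
>  s0     s1   s2 
   s1     s1   s3 
   s2     s1   s4 
   s3     s1   s5 
   s4     s1   s6 
   s5     s1   s7 
   s6     s8   s9 
   s7     s7   s7 
   s8     s8  s10 
   s9     s1   s9 
   s10    s8  s11 
   s11    s8  s12 
 * s12   s12  s12 
(> = start, * = accepting)

start=s0; accept=s12; s0-a>s1; s0-b>s2; s1-a>s1; s1-b>s3; s2-a>s1; s2-b>s4; s3-a>s1; s3-b>s5; s4-a>s1; s4-b>s6; s5-a>s1; s5-b>s7; s6-a>s8; s6-b>s9; s7-a>s7; s7-b>s7; s8-a>s8; s8-b>s10; s9-a>s1; s9-b>s9; s10-a>s8; s10-b>s11; s11-a>s8; s11-b>s12; s12-a>s12; s12-b>s12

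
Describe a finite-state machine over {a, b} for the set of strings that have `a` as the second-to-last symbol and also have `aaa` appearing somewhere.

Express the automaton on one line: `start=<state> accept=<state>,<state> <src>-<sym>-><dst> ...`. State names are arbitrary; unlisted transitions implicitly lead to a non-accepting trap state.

Run two small machines in parallel and take their product. The first has 7 states tracking the last 2 symbols read; the second has 4 states tracking whether and how much of `aaa` has been seen. A product state is a pair (one from each), accepting exactly when both do. After merging equivalent states the machine shrinks.
7 states suffice.
        a   b  
>  S0   S1  S0 
   S1   S2  S0 
   S2   S3  S0 
 * S3   S3  S4 
 * S4   S5  S6 
   S5   S3  S4 
   S6   S5  S6 
(> = start, * = accepting)

start=S0 accept=S3,S4 S0-a->S1 S0-b->S0 S1-a->S2 S1-b->S0 S2-a->S3 S2-b->S0 S3-a->S3 S3-b->S4 S4-a->S5 S4-b->S6 S5-a->S3 S5-b->S4 S6-a->S5 S6-b->S6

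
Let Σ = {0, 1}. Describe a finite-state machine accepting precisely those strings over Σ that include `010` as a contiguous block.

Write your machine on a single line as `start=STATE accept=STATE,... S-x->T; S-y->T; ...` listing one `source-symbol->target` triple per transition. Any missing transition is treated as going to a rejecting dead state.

start=S0; accept=S3; S0-0->S1; S0-1->S0; S1-0->S1; S1-1->S2; S2-0->S3; S2-1->S0; S3-0->S3; S3-1->S3

Track how much of `010` has been matched so far: state S0 is no progress, S3 is the absorbing accept state reached once `010` has occurred. Intermediate states record partial matches; on a mismatch, fall back to the longest reusable overlap.
A 4-state machine:
        0   1  
>  S0   S1  S0 
   S1   S1  S2 
   S2   S3  S0 
 * S3   S3  S3 
(> = start, * = accepting)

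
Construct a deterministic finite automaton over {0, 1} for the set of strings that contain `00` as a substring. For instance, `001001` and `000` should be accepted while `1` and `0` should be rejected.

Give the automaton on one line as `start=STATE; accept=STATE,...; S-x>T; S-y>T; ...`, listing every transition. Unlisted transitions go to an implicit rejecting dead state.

start=q0; accept=q2; q0-0>q1; q0-1>q0; q1-0>q2; q1-1>q0; q2-0>q2; q2-1>q2

States q0..q1 record the length of the longest prefix of `00` that matches the current input suffix. Reaching q2 means `00` has been seen, and we stay there forever. Accept from q2.
With 3 states:
        0   1  
>  q0   q1  q0 
   q1   q2  q0 
 * q2   q2  q2 
(> = start, * = accepting)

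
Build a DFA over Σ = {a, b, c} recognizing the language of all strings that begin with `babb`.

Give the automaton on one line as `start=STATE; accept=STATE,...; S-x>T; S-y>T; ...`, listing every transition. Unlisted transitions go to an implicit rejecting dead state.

start=q0; accept=q4; q0-a>q5; q0-b>q1; q0-c>q5; q1-a>q2; q1-b>q5; q1-c>q5; q2-a>q5; q2-b>q3; q2-c>q5; q3-a>q5; q3-b>q4; q3-c>q5; q4-a>q4; q4-b>q4; q4-c>q4; q5-a>q5; q5-b>q5; q5-c>q5

Check the first 4 symbols one by one: q0 through q3 record how many have matched `babb` so far; any wrong symbol goes to the dead state q5. After all 4 match we enter the accepting sink q4.
A 6-state machine:
        a   b   c  
>  q0   q5  q1  q5 
   q1   q2  q5  q5 
   q2   q5  q3  q5 
   q3   q5  q4  q5 
 * q4   q4  q4  q4 
   q5   q5  q5  q5 
(> = start, * = accepting)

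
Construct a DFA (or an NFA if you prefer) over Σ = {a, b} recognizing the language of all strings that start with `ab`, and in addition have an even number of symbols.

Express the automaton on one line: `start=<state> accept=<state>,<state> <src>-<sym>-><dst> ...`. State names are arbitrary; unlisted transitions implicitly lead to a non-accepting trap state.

Handle the two conditions separately and then intersect. One (4 states) tracks whether the input so far still matches the prefix `ab`; the other (2 states) tracks the input length modulo 2. Each combined state is a pair, one component from each; accept when both components accept. Equivalent product states are then merged.
A 5-state machine:
        a   b  
>  q0   q1  q2 
   q1   q2  q3 
   q2   q2  q2 
 * q3   q4  q4 
   q4   q3  q3 
(> = start, * = accepting)

start=q0 accept=q3 q0-a->q1 q0-b->q2 q1-a->q2 q1-b->q3 q2-a->q2 q2-b->q2 q3-a->q4 q3-b->q4 q4-a->q3 q4-b->q3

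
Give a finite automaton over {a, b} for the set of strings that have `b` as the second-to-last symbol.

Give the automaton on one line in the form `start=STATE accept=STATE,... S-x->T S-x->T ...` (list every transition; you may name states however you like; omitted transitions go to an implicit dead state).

Because acceptance depends on a position counted from the end, the machine has to buffer the most recent 2 symbols. Make each state the string of the last up-to-2 symbols read; on input `x` shift the window left and append `x`. Accept when the buffered window has length 2 and begins with `b`.
A 7-state machine:
        a   b  
>  s0   s1  s2 
   s1   s3  s4 
   s2   s5  s6 
   s3   s3  s4 
   s4   s5  s6 
 * s5   s3  s4 
 * s6   s5  s6 
(> = start, * = accepting)

start=s0 accept=s5,s6 s0-a->s1 s0-b->s2 s1-a->s3 s1-b->s4 s2-a->s5 s2-b->s6 s3-a->s3 s3-b->s4 s4-a->s5 s4-b->s6 s5-a->s3 s5-b->s4 s6-a->s5 s6-b->s6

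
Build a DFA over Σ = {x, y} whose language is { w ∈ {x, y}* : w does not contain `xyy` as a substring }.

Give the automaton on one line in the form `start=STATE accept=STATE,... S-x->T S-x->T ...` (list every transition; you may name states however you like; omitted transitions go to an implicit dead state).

Track partial matches of the forbidden pattern `xyy`. State S3 is a dead state reached once `xyy` has occurred; every other state accepts. S0 means no part of `xyy` is currently matched.
        x   y  
>* S0   S1  S0 
 * S1   S1  S2 
 * S2   S1  S3 
   S3   S3  S3 
(> = start, * = accepting)

start=S0 accept=S0,S1,S2 S0-x->S1 S0-y->S0 S1-x->S1 S1-y->S2 S2-x->S1 S2-y->S3 S3-x->S3 S3-y->S3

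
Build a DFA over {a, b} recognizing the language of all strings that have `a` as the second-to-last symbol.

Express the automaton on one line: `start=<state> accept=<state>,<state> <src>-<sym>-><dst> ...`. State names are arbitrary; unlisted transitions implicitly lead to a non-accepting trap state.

start=S0 accept=S3,S4 S0-a->S1 S0-b->S2 S1-a->S3 S1-b->S4 S2-a->S5 S2-b->S6 S3-a->S3 S3-b->S4 S4-a->S5 S4-b->S6 S5-a->S3 S5-b->S4 S6-a->S5 S6-b->S6

A DFA must remember the last 2 symbols (since which symbol is second-to-last isn't known until the input ends). Use one state per possible window of the last ≤2 symbols; accept from those whose window starts with `a`.
With 7 states:
        a   b  
>  S0   S1  S2 
   S1   S3  S4 
   S2   S5  S6 
 * S3   S3  S4 
 * S4   S5  S6 
   S5   S3  S4 
   S6   S5  S6 
(> = start, * = accepting)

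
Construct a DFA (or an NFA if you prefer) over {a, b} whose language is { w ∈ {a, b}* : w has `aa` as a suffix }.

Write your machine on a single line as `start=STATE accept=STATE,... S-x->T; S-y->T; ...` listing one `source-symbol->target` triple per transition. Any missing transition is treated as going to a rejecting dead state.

Let each state record the length of the longest suffix of the input read so far that is also a prefix of `aa`. q1 means the last symbol is `a`; q2 means the last 2 symbols are `aa`. Accept only at q2, where the string currently ends in `aa`.
A 3-state machine:
        a   b  
>  q0   q1  q0 
   q1   q2  q0 
 * q2   q2  q0 
(> = start, * = accepting)

start=q0; accept=q2; q0-a->q1; q0-b->q0; q1-a->q2; q1-b->q0; q2-a->q2; q2-b->q0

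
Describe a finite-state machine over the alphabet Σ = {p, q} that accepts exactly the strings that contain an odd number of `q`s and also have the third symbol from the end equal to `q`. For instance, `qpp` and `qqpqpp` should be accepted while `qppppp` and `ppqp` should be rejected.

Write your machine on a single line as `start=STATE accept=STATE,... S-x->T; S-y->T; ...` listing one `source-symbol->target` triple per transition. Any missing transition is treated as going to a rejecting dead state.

start=S0; accept=S4,S7,S10,S11; S0-p->S0; S0-q->S1; S1-p->S2; S1-q->S3; S2-p->S4; S2-q->S5; S3-p->S6; S3-q->S7; S4-p->S8; S4-q->S5; S5-p->S6; S5-q->S9; S6-p->S0; S6-q->S10; S7-p->S11; S7-q->S3; S8-p->S8; S8-q->S5; S9-p->S11; S9-q->S3; S10-p->S2; S10-q->S3; S11-p->S4; S11-q->S5

Run two small machines in parallel and take their product. One (2 states) tracks the count of `q`s modulo 2; the other (15 states) tracks the last 3 symbols read. Each combined state is a pair, one component from each; accept when both components accept. Minimizing collapses redundant product states.
With 12 states:
          p    q  
>  S0     S0   S1 
   S1     S2   S3 
   S2     S4   S5 
   S3     S6   S7 
 * S4     S8   S5 
   S5     S6   S9 
   S6     S0  S10 
 * S7    S11   S3 
   S8     S8   S5 
   S9    S11   S3 
 * S10    S2   S3 
 * S11    S4   S5 
(> = start, * = accepting)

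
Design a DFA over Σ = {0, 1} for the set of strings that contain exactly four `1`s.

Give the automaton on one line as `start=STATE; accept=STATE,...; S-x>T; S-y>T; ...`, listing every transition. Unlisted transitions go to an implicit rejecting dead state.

start=S0; accept=S4; S0-0>S0; S0-1>S1; S1-0>S1; S1-1>S2; S2-0>S2; S2-1>S3; S3-0>S3; S3-1>S4; S4-0>S4; S4-1>S5; S5-0>S5; S5-1>S5

Only the number of `1`s matters, and only up to 5. Make a chain S0 → S1 → S2 → S3 → S4 → S5 advanced by each `1` (with S5 absorbing); every other symbol self-loops. The accepting set is {S4}.
        0   1  
>  S0   S0  S1 
   S1   S1  S2 
   S2   S2  S3 
   S3   S3  S4 
 * S4   S4  S5 
   S5   S5  S5 
(> = start, * = accepting)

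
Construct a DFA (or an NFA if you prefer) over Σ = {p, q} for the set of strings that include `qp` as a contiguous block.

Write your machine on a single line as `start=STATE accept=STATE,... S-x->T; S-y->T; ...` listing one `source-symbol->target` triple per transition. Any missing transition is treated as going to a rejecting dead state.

States A..B record the length of the longest prefix of `qp` that matches the current input suffix. Reaching C means `qp` has been seen, and we stay there forever. Accept from C.
3 states suffice.
       p  q 
>  A   A  B 
   B   C  B 
 * C   C  C 
(> = start, * = accepting)

start=A; accept=C; A-p->A; A-q->B; B-p->C; B-q->B; C-p->C; C-q->C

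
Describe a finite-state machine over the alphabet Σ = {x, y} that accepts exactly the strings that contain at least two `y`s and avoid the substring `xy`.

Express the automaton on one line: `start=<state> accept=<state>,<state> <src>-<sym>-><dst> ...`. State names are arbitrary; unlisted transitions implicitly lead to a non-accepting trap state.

Run two small machines in parallel and take their product. One (4 states) tracks the count of `y`s, saturating at 3; the other (3 states) tracks partial matches of the forbidden pattern `xy`. Each combined state is a pair, one component from each; accept when both components accept. After merging equivalent states the machine shrinks.
With 5 states:
        x   y  
>  s0   s1  s2 
   s1   s1  s1 
   s2   s1  s3 
 * s3   s4  s3 
 * s4   s4  s1 
(> = start, * = accepting)

start=s0 accept=s3,s4 s0-x->s1 s0-y->s2 s1-x->s1 s1-y->s1 s2-x->s1 s2-y->s3 s3-x->s4 s3-y->s3 s4-x->s4 s4-y->s1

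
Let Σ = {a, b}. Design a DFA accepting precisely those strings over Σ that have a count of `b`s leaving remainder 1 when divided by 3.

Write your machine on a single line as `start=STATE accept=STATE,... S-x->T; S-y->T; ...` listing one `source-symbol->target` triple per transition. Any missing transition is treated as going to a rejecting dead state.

start=q0; accept=q1; q0-a->q0; q0-b->q1; q1-a->q1; q1-b->q2; q2-a->q2; q2-b->q0

The only thing that matters is how many `b`s have appeared, reduced mod 3. Use one state per residue: q0 for 0, …, q2 for 2. Reading `b` moves to the next residue; anything else stays put. q1 is accepting.
A 3-state machine:
        a   b  
>  q0   q0  q1 
 * q1   q1  q2 
   q2   q2  q0 
(> = start, * = accepting)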